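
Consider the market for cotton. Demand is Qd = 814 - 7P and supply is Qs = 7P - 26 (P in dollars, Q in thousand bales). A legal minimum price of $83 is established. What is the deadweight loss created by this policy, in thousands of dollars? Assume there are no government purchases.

Equilibrium: 814 - 7P = 7P - 26, so 840 = 14P and P* = 60, Q* = 394.
The floor of 83 is above the equilibrium price 60, so it binds.
At P = 83: Qd = 814 - 7·83 = 233 and Qs = 7·83 - 26 = 555.
Quantity traded falls to 233. At Q = 233 the demand price is (814 - 233)/7 = 83 and the supply price is (26 + 233)/7 = 37.
Deadweight loss = ½ · (83 - 37) · (394 - 233) = ½ · 46 · 161 = 3703.

3703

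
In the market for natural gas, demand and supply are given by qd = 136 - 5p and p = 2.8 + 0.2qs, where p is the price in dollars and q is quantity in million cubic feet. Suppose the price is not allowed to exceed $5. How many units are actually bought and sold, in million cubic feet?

11

Rearranging supply gives qs = 5p - 14. Setting quantity demanded equal to quantity supplied, 136 - 5p = 5p - 14, gives p* = 15 and q* = 61.
Since 5 < 15, the ceiling is binding.
At p = 5: qd = 136 - 5·5 = 111 and qs = 5·5 - 14 = 11.
The quantity actually transacted is the short side, supply: 11.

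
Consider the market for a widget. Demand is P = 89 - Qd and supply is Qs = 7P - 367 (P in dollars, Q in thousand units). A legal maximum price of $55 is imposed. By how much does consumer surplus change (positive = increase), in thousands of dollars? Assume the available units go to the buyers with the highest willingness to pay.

-62

Rearranging demand gives Qd = 89 - P. Setting quantity demanded equal to quantity supplied, 89 - P = 7P - 367, gives P* = 57 and Q* = 32.
Since 55 < 57, the ceiling is binding.
At P = 55: Qd = 89 - 55 = 34 and Qs = 7·55 - 367 = 18.
Consumer surplus without the control is ½ · (89 - 57) · 32 = 512.
With the ceiling, 18 units are sold at 55 (assume they go to the highest-value buyers). The demand price at Q = 18 is 71, so CS = ½ · [(89 - 55) + (71 - 55)] · 18 = 450.
Change in consumer surplus = 450 - 512 = -62.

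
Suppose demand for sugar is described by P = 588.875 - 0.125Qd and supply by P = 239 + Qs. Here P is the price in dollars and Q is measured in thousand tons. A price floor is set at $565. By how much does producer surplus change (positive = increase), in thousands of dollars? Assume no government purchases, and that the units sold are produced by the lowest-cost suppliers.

Rearranging demand gives Qd = 4711 - 8P; rearranging supply gives Qs = P - 239. Without the control the market clears where 4711 - 8P = P - 239, i.e. P* = 550 and Q* = 311.
The floor of 565 is above the equilibrium price 550, so it binds.
At P = 565: Qd = 4711 - 8·565 = 191 and Qs = 565 - 239 = 326.
Producer surplus without the control is ½ · (550 - 239) · 311 = 48360.5.
With the floor, 191 units are sold at 565. The supply price at Q = 191 is 430, so PS = ½ · [(565 - 239) + (565 - 430)] · 191 = 44025.5.
Change in producer surplus = 44025.5 - 48360.5 = -4335.

-4335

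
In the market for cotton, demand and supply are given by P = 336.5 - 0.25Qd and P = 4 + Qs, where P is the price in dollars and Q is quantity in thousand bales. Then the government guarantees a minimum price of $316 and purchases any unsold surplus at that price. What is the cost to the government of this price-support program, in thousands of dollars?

Rearranging demand gives Qd = 1346 - 4P; rearranging supply gives Qs = P - 4. Equilibrium: 1346 - 4P = P - 4, so 1350 = 5P and P* = 270, Q* = 266.
Since 316 > 270, the floor is binding.
At P = 316: Qd = 1346 - 4·316 = 82 and Qs = 316 - 4 = 312.
Surplus = Qs - Qd = 230.
Government expenditure = surplus × support price = 230 × 316 = 72680.

72680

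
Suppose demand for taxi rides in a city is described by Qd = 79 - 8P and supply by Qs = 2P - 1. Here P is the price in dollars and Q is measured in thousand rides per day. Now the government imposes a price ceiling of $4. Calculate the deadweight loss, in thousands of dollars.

Setting quantity demanded equal to quantity supplied, 79 - 8P = 2P - 1, gives P* = 8 and Q* = 15.
Since 4 < 8, the ceiling is binding.
At P = 4: Qd = 79 - 8·4 = 47 and Qs = 2·4 - 1 = 7.
Quantity traded falls to 7. At Q = 7 the demand price is (79 - 7)/8 = 9 and the supply price is (1 + 7)/2 = 4.
Deadweight loss = ½ · (9 - 4) · (15 - 7) = ½ · 5 · 8 = 20.

20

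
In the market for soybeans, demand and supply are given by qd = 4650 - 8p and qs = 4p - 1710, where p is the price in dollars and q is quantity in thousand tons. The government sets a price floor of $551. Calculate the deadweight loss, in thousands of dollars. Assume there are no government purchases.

In a free market, 4650 - 8p = 4p - 1710 gives the equilibrium p* = 530, q* = 410.
Since 551 > 530, the floor is binding.
At p = 551: qd = 4650 - 8·551 = 242 and qs = 4·551 - 1710 = 494.
Quantity traded falls to 242. At q = 242 the demand price is (4650 - 242)/8 = 551 and the supply price is (1710 + 242)/4 = 488.
Deadweight loss = ½ · (551 - 488) · (410 - 242) = ½ · 63 · 168 = 5292.

5292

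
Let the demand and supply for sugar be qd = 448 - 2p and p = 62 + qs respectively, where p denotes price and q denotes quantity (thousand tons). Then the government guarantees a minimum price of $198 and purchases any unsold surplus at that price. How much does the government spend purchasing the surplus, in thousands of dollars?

16632

Rearranging supply gives qs = p - 62. Setting quantity demanded equal to quantity supplied, 448 - 2p = p - 62, gives p* = 170 and q* = 108.
Since 198 > 170, the floor is binding.
At p = 198: qd = 448 - 2·198 = 52 and qs = 198 - 62 = 136.
Surplus = qs - qd = 84.
Government expenditure = surplus × support price = 84 × 198 = 16632.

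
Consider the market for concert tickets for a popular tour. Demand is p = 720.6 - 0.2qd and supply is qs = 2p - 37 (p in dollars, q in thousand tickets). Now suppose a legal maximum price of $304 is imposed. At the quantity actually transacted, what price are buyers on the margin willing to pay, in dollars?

Rearranging demand gives qd = 3603 - 5p. Without the control the market clears where 3603 - 5p = 2p - 37, i.e. p* = 520 and q* = 1003.
The ceiling of 304 is below the equilibrium price 520, so it binds.
At p = 304: qd = 3603 - 5·304 = 2083 and qs = 2·304 - 37 = 571.
Only 571 units reach the market. On the demand curve, the marginal buyer's willingness to pay at q = 571 is (3603 - 571)/5 = 606.4.

606.4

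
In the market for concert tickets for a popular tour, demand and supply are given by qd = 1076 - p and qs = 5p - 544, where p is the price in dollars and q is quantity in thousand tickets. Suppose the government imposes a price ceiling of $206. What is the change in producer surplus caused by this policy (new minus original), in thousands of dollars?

-41344

In a free market, 1076 - p = 5p - 544 gives the equilibrium p* = 270, q* = 806.
The ceiling of 206 is below the equilibrium price 270, so it binds.
At p = 206: qd = 1076 - 206 = 870 and qs = 5·206 - 544 = 486.
Producer surplus without the control is ½ · (270 - 108.8) · 806 = 64963.6.
With the ceiling, producers sell 486 units at 206, so PS = ½ · (206 - 108.8) · 486 = 23619.6.
Change in producer surplus = 23619.6 - 64963.6 = -41344.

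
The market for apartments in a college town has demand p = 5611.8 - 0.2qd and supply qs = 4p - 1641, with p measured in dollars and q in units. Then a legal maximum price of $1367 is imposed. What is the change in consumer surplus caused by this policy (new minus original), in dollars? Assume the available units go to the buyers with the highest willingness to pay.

1419208.6

Rearranging demand gives qd = 28059 - 5p. Equilibrium: 28059 - 5p = 4p - 1641, so 29700 = 9p and p* = 3300, q* = 11559.
The ceiling of 1367 is below the equilibrium price 3300, so it binds.
At p = 1367: qd = 28059 - 5·1367 = 21224 and qs = 4·1367 - 1641 = 3827.
Consumer surplus without the control is ½ · (5611.8 - 3300) · 11559 = 13361048.1.
With the ceiling, 3827 units are sold at 1367 (assume they go to the highest-value buyers). The demand price at q = 3827 is 4846.4, so CS = ½ · [(5611.8 - 1367) + (4846.4 - 1367)] · 3827 = 14780256.7.
Change in consumer surplus = 14780256.7 - 13361048.1 = 1419208.6.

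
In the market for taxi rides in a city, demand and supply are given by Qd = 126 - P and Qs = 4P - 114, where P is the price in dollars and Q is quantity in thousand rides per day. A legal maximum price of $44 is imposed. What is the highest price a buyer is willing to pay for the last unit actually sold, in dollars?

64

In a free market, 126 - P = 4P - 114 gives the equilibrium P* = 48, Q* = 78.
Since 44 < 48, the ceiling is binding.
At P = 44: Qd = 126 - 44 = 82 and Qs = 4·44 - 114 = 62.
Only 62 units reach the market. On the demand curve, the marginal buyer's willingness to pay at Q = 62 is (126 - 62) = 64.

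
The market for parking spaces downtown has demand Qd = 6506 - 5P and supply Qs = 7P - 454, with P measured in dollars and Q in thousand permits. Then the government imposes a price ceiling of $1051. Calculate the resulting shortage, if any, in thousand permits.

Setting quantity demanded equal to quantity supplied, 6506 - 5P = 7P - 454, gives P* = 580 and Q* = 3606.
The ceiling of 1051 is above the equilibrium price 580, so it is not binding; the market clears at P* = 580, Q* = 3606.
Since the control does not bind, there is no shortage.

0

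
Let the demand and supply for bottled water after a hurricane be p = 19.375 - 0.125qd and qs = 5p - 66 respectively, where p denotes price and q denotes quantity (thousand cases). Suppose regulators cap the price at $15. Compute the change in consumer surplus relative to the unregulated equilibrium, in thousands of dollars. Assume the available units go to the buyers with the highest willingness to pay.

11.75

Rearranging demand gives qd = 155 - 8p. Equilibrium: 155 - 8p = 5p - 66, so 221 = 13p and p* = 17, q* = 19.
Since 15 < 17, the ceiling is binding.
At p = 15: qd = 155 - 8·15 = 35 and qs = 5·15 - 66 = 9.
Consumer surplus without the control is ½ · (19.375 - 17) · 19 = 22.5625.
With the ceiling, 9 units are sold at 15 (assume they go to the highest-value buyers). The demand price at q = 9 is 18.25, so CS = ½ · [(19.375 - 15) + (18.25 - 15)] · 9 = 34.3125.
Change in consumer surplus = 34.3125 - 22.5625 = 11.75.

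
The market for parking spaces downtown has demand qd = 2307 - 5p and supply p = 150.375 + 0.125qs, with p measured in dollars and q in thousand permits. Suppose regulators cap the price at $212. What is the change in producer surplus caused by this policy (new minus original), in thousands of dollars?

Rearranging supply gives qs = 8p - 1203. Setting quantity demanded equal to quantity supplied, 2307 - 5p = 8p - 1203, gives p* = 270 and q* = 957.
The ceiling of 212 is below the equilibrium price 270, so it binds.
At p = 212: qd = 2307 - 5·212 = 1247 and qs = 8·212 - 1203 = 493.
Producer surplus without the control is ½ · (270 - 150.375) · 957 = 57240.5625.
With the ceiling, producers sell 493 units at 212, so PS = ½ · (212 - 150.375) · 493 = 15190.5625.
Change in producer surplus = 15190.5625 - 57240.5625 = -42050.

-42050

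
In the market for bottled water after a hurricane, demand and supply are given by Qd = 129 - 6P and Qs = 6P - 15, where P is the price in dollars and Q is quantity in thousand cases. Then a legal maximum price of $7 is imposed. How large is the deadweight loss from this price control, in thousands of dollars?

Setting quantity demanded equal to quantity supplied, 129 - 6P = 6P - 15, gives P* = 12 and Q* = 57.
The ceiling of 7 is below the equilibrium price 12, so it binds.
At P = 7: Qd = 129 - 6·7 = 87 and Qs = 6·7 - 15 = 27.
Quantity traded falls to 27. At Q = 27 the demand price is (129 - 27)/6 = 17 and the supply price is (15 + 27)/6 = 7.
Deadweight loss = ½ · (17 - 7) · (57 - 27) = ½ · 10 · 30 = 150.

150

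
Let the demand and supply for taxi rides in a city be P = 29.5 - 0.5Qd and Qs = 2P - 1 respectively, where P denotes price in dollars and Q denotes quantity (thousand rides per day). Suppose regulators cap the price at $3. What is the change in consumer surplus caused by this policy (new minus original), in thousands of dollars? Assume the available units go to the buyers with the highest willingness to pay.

Rearranging demand gives Qd = 59 - 2P. Setting quantity demanded equal to quantity supplied, 59 - 2P = 2P - 1, gives P* = 15 and Q* = 29.
The ceiling of 3 is below the equilibrium price 15, so it binds.
At P = 3: Qd = 59 - 2·3 = 53 and Qs = 2·3 - 1 = 5.
Consumer surplus without the control is ½ · (29.5 - 15) · 29 = 210.25.
With the ceiling, 5 units are sold at 3 (assume they go to the highest-value buyers). The demand price at Q = 5 is 27, so CS = ½ · [(29.5 - 3) + (27 - 3)] · 5 = 126.25.
Change in consumer surplus = 126.25 - 210.25 = -84.

-84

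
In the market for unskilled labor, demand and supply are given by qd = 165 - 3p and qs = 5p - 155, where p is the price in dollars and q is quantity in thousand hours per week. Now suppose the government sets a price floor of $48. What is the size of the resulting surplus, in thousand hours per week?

Without the control the market clears where 165 - 3p = 5p - 155, i.e. p* = 40 and q* = 45.
The floor of 48 is above the equilibrium price 40, so it binds.
At p = 48: qd = 165 - 3·48 = 21 and qs = 5·48 - 155 = 85.
Surplus = qs - qd = 85 - 21 = 64.

64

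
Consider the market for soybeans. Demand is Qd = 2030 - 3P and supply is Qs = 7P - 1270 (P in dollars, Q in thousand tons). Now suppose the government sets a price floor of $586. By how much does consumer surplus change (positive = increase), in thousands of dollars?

-167936

Equilibrium: 2030 - 3P = 7P - 1270, so 3300 = 10P and P* = 330, Q* = 1040.
Because the floor (586) lies above the market-clearing price, it is binding.
At P = 586: Qd = 2030 - 3·586 = 272 and Qs = 7·586 - 1270 = 2832.
Consumer surplus without the control is ½ · (2030/3 - 330) · 1040 = 540800/3.
With the floor, consumers buy 272 units at 586, so CS = ½ · (2030/3 - 586) · 272 = 36992/3.
Change in consumer surplus = 36992/3 - 540800/3 = -167936.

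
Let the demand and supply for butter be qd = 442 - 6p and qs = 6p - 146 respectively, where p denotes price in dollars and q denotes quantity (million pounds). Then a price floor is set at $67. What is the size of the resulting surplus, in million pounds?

Equilibrium: 442 - 6p = 6p - 146, so 588 = 12p and p* = 49, q* = 148.
Because the floor (67) lies above the market-clearing price, it is binding.
At p = 67: qd = 442 - 6·67 = 40 and qs = 6·67 - 146 = 256.
Surplus = qs - qd = 256 - 40 = 216.

216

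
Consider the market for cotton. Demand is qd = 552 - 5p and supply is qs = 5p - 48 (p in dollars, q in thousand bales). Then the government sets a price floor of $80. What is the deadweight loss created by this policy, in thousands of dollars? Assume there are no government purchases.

Setting quantity demanded equal to quantity supplied, 552 - 5p = 5p - 48, gives p* = 60 and q* = 252.
Since 80 > 60, the floor is binding.
At p = 80: qd = 552 - 5·80 = 152 and qs = 5·80 - 48 = 352.
Quantity traded falls to 152. At q = 152 the demand price is (552 - 152)/5 = 80 and the supply price is (48 + 152)/5 = 40.
Deadweight loss = ½ · (80 - 40) · (252 - 152) = ½ · 40 · 100 = 2000.

2000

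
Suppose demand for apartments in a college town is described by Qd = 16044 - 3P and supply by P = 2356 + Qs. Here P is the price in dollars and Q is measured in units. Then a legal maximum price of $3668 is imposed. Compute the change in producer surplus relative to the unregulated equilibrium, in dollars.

-1657096

Rearranging supply gives Qs = P - 2356. Equilibrium: 16044 - 3P = P - 2356, so 18400 = 4P and P* = 4600, Q* = 2244.
Because the ceiling (3668) lies below the market-clearing price, it is binding.
At P = 3668: Qd = 16044 - 3·3668 = 5040 and Qs = 3668 - 2356 = 1312.
Producer surplus without the control is ½ · (4600 - 2356) · 2244 = 2517768.
With the ceiling, producers sell 1312 units at 3668, so PS = ½ · (3668 - 2356) · 1312 = 860672.
Change in producer surplus = 860672 - 2517768 = -1657096.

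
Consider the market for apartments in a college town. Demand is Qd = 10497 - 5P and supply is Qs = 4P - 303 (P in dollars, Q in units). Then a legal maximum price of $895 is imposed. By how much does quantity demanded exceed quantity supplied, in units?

Setting quantity demanded equal to quantity supplied, 10497 - 5P = 4P - 303, gives P* = 1200 and Q* = 4497.
Because the ceiling (895) lies below the market-clearing price, it is binding.
At P = 895: Qd = 10497 - 5·895 = 6022 and Qs = 4·895 - 303 = 3277.
Shortage = Qd - Qs = 6022 - 3277 = 2745.

2745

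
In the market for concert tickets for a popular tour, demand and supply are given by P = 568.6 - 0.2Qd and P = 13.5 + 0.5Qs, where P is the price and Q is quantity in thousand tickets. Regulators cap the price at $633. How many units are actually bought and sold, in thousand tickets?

793

Rearranging demand gives Qd = 2843 - 5P; rearranging supply gives Qs = 2P - 27. Equilibrium: 2843 - 5P = 2P - 27, so 2870 = 7P and P* = 410, Q* = 793.
The ceiling of 633 is above the equilibrium price 410, so it is not binding; the market clears at P* = 410, Q* = 793.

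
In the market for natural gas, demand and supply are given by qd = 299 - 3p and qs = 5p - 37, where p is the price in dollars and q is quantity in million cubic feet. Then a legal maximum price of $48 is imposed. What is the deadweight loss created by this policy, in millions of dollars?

0

Equilibrium: 299 - 3p = 5p - 37, so 336 = 8p and p* = 42, q* = 173.
The ceiling of 48 is above the equilibrium price 42, so it is not binding; the market clears at p* = 42, q* = 173.
Since the control does not bind, no trades are prevented and deadweight loss is zero.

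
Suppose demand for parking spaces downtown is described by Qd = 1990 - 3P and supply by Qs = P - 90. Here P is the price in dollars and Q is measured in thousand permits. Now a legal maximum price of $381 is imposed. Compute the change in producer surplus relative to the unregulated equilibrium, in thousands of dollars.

Without the control the market clears where 1990 - 3P = P - 90, i.e. P* = 520 and Q* = 430.
Since 381 < 520, the ceiling is binding.
At P = 381: Qd = 1990 - 3·381 = 847 and Qs = 381 - 90 = 291.
Producer surplus without the control is ½ · (520 - 90) · 430 = 92450.
With the ceiling, producers sell 291 units at 381, so PS = ½ · (381 - 90) · 291 = 42340.5.
Change in producer surplus = 42340.5 - 92450 = -50109.5.

-50109.5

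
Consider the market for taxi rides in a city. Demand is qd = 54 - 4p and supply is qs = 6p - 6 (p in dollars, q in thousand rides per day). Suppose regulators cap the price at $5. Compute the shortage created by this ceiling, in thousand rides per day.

10

In a free market, 54 - 4p = 6p - 6 gives the equilibrium p* = 6, q* = 30.
The ceiling of 5 is below the equilibrium price 6, so it binds.
At p = 5: qd = 54 - 4·5 = 34 and qs = 6·5 - 6 = 24.
Shortage = qd - qs = 34 - 24 = 10.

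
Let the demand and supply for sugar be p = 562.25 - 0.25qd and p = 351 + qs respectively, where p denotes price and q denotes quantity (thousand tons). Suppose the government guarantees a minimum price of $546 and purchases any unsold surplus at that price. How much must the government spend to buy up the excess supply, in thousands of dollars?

70980

Rearranging demand gives qd = 2249 - 4p; rearranging supply gives qs = p - 351. Equilibrium: 2249 - 4p = p - 351, so 2600 = 5p and p* = 520, q* = 169.
Because the floor (546) lies above the market-clearing price, it is binding.
At p = 546: qd = 2249 - 4·546 = 65 and qs = 546 - 351 = 195.
Surplus = qs - qd = 130.
Government expenditure = surplus × support price = 130 × 546 = 70980.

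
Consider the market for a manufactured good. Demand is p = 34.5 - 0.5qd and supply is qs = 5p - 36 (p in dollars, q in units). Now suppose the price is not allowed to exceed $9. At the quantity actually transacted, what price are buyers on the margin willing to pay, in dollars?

Rearranging demand gives qd = 69 - 2p. Without the control the market clears where 69 - 2p = 5p - 36, i.e. p* = 15 and q* = 39.
Since 9 < 15, the ceiling is binding.
At p = 9: qd = 69 - 2·9 = 51 and qs = 5·9 - 36 = 9.
Only 9 units reach the market. On the demand curve, the marginal buyer's willingness to pay at q = 9 is (69 - 9)/2 = 30.

30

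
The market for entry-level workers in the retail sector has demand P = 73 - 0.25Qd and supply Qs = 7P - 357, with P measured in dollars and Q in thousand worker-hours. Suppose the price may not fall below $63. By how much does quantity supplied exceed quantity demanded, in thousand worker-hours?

Rearranging demand gives Qd = 292 - 4P. Without the control the market clears where 292 - 4P = 7P - 357, i.e. P* = 59 and Q* = 56.
Because the floor (63) lies above the market-clearing price, it is binding.
At P = 63: Qd = 292 - 4·63 = 40 and Qs = 7·63 - 357 = 84.
Surplus = Qs - Qd = 84 - 40 = 44.

44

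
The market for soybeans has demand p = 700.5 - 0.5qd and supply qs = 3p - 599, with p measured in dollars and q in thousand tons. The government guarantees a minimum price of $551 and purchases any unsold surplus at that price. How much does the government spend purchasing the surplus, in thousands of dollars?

Rearranging demand gives qd = 1401 - 2p. Equilibrium: 1401 - 2p = 3p - 599, so 2000 = 5p and p* = 400, q* = 601.
Because the floor (551) lies above the market-clearing price, it is binding.
At p = 551: qd = 1401 - 2·551 = 299 and qs = 3·551 - 599 = 1054.
Surplus = qs - qd = 755.
Government expenditure = surplus × support price = 755 × 551 = 416005.

416005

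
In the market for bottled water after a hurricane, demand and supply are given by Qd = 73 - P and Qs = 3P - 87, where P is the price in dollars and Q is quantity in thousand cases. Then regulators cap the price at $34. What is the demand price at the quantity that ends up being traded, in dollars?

Equilibrium: 73 - P = 3P - 87, so 160 = 4P and P* = 40, Q* = 33.
The ceiling of 34 is below the equilibrium price 40, so it binds.
At P = 34: Qd = 73 - 34 = 39 and Qs = 3·34 - 87 = 15.
Only 15 units reach the market. On the demand curve, the marginal buyer's willingness to pay at Q = 15 is (73 - 15) = 58.

58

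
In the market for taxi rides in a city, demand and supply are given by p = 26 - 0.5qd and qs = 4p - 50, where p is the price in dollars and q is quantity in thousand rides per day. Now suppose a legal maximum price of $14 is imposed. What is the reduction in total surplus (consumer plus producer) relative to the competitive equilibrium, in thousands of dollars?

Rearranging demand gives qd = 52 - 2p. Without the control the market clears where 52 - 2p = 4p - 50, i.e. p* = 17 and q* = 18.
The ceiling of 14 is below the equilibrium price 17, so it binds.
At p = 14: qd = 52 - 2·14 = 24 and qs = 4·14 - 50 = 6.
Quantity traded falls to 6. At q = 6 the demand price is (52 - 6)/2 = 23 and the supply price is (50 + 6)/4 = 14.
Deadweight loss = ½ · (23 - 14) · (18 - 6) = ½ · 9 · 12 = 54.

54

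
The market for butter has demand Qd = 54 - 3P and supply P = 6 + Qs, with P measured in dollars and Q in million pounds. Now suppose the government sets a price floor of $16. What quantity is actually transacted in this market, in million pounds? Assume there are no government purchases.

6

Rearranging supply gives Qs = P - 6. Without the control the market clears where 54 - 3P = P - 6, i.e. P* = 15 and Q* = 9.
Because the floor (16) lies above the market-clearing price, it is binding.
At P = 16: Qd = 54 - 3·16 = 6 and Qs = 16 - 6 = 10.
The quantity actually transacted is the short side, demand: 6.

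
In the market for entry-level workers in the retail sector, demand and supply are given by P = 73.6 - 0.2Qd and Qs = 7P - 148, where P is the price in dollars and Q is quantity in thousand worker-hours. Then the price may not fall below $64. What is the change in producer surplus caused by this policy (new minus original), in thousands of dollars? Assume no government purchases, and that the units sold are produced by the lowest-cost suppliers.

220.5

Rearranging demand gives Qd = 368 - 5P. In a free market, 368 - 5P = 7P - 148 gives the equilibrium P* = 43, Q* = 153.
The floor of 64 is above the equilibrium price 43, so it binds.
At P = 64: Qd = 368 - 5·64 = 48 and Qs = 7·64 - 148 = 300.
Producer surplus without the control is ½ · (43 - 148/7) · 153 = 23409/14.
With the floor, 48 units are sold at 64. The supply price at Q = 48 is 28, so PS = ½ · [(64 - 148/7) + (64 - 28)] · 48 = 13248/7.
Change in producer surplus = 13248/7 - 23409/14 = 220.5.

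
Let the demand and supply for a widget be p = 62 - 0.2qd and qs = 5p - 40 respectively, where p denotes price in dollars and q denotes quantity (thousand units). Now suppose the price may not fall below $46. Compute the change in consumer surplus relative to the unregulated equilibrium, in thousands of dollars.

Rearranging demand gives qd = 310 - 5p. In a free market, 310 - 5p = 5p - 40 gives the equilibrium p* = 35, q* = 135.
The floor of 46 is above the equilibrium price 35, so it binds.
At p = 46: qd = 310 - 5·46 = 80 and qs = 5·46 - 40 = 190.
Consumer surplus without the control is ½ · (62 - 35) · 135 = 1822.5.
With the floor, consumers buy 80 units at 46, so CS = ½ · (62 - 46) · 80 = 640.
Change in consumer surplus = 640 - 1822.5 = -1182.5.

-1182.5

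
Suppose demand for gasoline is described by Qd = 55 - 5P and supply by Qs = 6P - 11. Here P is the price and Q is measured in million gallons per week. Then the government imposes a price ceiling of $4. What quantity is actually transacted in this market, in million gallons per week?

In a free market, 55 - 5P = 6P - 11 gives the equilibrium P* = 6, Q* = 25.
The ceiling of 4 is below the equilibrium price 6, so it binds.
At P = 4: Qd = 55 - 5·4 = 35 and Qs = 6·4 - 11 = 13.
The quantity actually transacted is the short side, supply: 13.

13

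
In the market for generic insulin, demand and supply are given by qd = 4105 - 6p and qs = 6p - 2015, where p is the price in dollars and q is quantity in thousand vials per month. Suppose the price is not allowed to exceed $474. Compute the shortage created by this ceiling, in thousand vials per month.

432

In a free market, 4105 - 6p = 6p - 2015 gives the equilibrium p* = 510, q* = 1045.
The ceiling of 474 is below the equilibrium price 510, so it binds.
At p = 474: qd = 4105 - 6·474 = 1261 and qs = 6·474 - 2015 = 829.
Shortage = qd - qs = 1261 - 829 = 432.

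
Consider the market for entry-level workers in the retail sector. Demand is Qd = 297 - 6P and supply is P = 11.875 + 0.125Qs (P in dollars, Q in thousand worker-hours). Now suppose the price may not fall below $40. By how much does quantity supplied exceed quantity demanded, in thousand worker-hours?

Rearranging supply gives Qs = 8P - 95. Equilibrium: 297 - 6P = 8P - 95, so 392 = 14P and P* = 28, Q* = 129.
The floor of 40 is above the equilibrium price 28, so it binds.
At P = 40: Qd = 297 - 6·40 = 57 and Qs = 8·40 - 95 = 225.
Surplus = Qs - Qd = 225 - 57 = 168.

168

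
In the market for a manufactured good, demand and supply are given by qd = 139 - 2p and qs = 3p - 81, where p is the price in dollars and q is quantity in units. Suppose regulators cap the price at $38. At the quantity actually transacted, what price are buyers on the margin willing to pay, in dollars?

53

Equilibrium: 139 - 2p = 3p - 81, so 220 = 5p and p* = 44, q* = 51.
Because the ceiling (38) lies below the market-clearing price, it is binding.
At p = 38: qd = 139 - 2·38 = 63 and qs = 3·38 - 81 = 33.
Only 33 units reach the market. On the demand curve, the marginal buyer's willingness to pay at q = 33 is (139 - 33)/2 = 53.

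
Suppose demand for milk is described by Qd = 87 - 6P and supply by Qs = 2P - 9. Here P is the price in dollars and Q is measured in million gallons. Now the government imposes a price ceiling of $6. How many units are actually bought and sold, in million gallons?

3

Equilibrium: 87 - 6P = 2P - 9, so 96 = 8P and P* = 12, Q* = 15.
Because the ceiling (6) lies below the market-clearing price, it is binding.
At P = 6: Qd = 87 - 6·6 = 51 and Qs = 2·6 - 9 = 3.
The quantity actually transacted is the short side, supply: 3.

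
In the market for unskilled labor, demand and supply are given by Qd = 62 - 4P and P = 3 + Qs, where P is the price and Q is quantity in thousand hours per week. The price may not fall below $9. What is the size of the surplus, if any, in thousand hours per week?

Rearranging supply gives Qs = P - 3. Setting quantity demanded equal to quantity supplied, 62 - 4P = P - 3, gives P* = 13 and Q* = 10.
The floor of 9 is below the equilibrium price 13, so it is not binding; the market clears at P* = 13, Q* = 10.
Since the control does not bind, there is no surplus.

0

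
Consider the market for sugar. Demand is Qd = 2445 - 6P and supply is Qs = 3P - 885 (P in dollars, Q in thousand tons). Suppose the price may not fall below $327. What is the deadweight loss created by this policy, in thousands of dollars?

0

Setting quantity demanded equal to quantity supplied, 2445 - 6P = 3P - 885, gives P* = 370 and Q* = 225.
Since 327 is below P* = 370, the floor does not bind and the free-market outcome prevails.
Since the control does not bind, no trades are prevented and deadweight loss is zero.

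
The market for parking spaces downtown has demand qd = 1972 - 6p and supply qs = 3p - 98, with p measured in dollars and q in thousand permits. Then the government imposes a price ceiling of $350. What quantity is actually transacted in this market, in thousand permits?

592

In a free market, 1972 - 6p = 3p - 98 gives the equilibrium p* = 230, q* = 592.
Since 350 is above p* = 230, the ceiling does not bind and the free-market outcome prevails.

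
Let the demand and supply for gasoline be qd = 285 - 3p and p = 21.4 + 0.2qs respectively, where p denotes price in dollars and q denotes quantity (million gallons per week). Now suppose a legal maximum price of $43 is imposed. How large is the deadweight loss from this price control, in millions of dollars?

240

Rearranging supply gives qs = 5p - 107. Without the control the market clears where 285 - 3p = 5p - 107, i.e. p* = 49 and q* = 138.
Because the ceiling (43) lies below the market-clearing price, it is binding.
At p = 43: qd = 285 - 3·43 = 156 and qs = 5·43 - 107 = 108.
Quantity traded falls to 108. At q = 108 the demand price is (285 - 108)/3 = 59 and the supply price is (107 + 108)/5 = 43.
Deadweight loss = ½ · (59 - 43) · (138 - 108) = ½ · 16 · 30 = 240.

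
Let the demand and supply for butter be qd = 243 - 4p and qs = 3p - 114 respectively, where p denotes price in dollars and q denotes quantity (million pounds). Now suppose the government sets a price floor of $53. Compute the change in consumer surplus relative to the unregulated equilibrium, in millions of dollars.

-70

Setting quantity demanded equal to quantity supplied, 243 - 4p = 3p - 114, gives p* = 51 and q* = 39.
The floor of 53 is above the equilibrium price 51, so it binds.
At p = 53: qd = 243 - 4·53 = 31 and qs = 3·53 - 114 = 45.
Consumer surplus without the control is ½ · (60.75 - 51) · 39 = 190.125.
With the floor, consumers buy 31 units at 53, so CS = ½ · (60.75 - 53) · 31 = 120.125.
Change in consumer surplus = 120.125 - 190.125 = -70.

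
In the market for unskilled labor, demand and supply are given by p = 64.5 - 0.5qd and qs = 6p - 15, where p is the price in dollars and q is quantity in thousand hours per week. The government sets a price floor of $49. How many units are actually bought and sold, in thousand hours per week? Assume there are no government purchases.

31

Rearranging demand gives qd = 129 - 2p. In a free market, 129 - 2p = 6p - 15 gives the equilibrium p* = 18, q* = 93.
The floor of 49 is above the equilibrium price 18, so it binds.
At p = 49: qd = 129 - 2·49 = 31 and qs = 6·49 - 15 = 279.
The quantity actually transacted is the short side, demand: 31.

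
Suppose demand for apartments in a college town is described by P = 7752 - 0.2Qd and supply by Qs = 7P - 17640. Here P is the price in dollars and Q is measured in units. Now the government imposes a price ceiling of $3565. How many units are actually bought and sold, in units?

7315

Rearranging demand gives Qd = 38760 - 5P. Without the control the market clears where 38760 - 5P = 7P - 17640, i.e. P* = 4700 and Q* = 15260.
The ceiling of 3565 is below the equilibrium price 4700, so it binds.
At P = 3565: Qd = 38760 - 5·3565 = 20935 and Qs = 7·3565 - 17640 = 7315.
The quantity actually transacted is the short side, supply: 7315.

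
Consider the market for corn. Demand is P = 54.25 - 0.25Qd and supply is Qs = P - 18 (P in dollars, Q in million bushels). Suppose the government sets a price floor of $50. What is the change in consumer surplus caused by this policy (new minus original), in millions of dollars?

Rearranging demand gives Qd = 217 - 4P. Without the control the market clears where 217 - 4P = P - 18, i.e. P* = 47 and Q* = 29.
The floor of 50 is above the equilibrium price 47, so it binds.
At P = 50: Qd = 217 - 4·50 = 17 and Qs = 50 - 18 = 32.
Consumer surplus without the control is ½ · (54.25 - 47) · 29 = 105.125.
With the floor, consumers buy 17 units at 50, so CS = ½ · (54.25 - 50) · 17 = 36.125.
Change in consumer surplus = 36.125 - 105.125 = -69.

-69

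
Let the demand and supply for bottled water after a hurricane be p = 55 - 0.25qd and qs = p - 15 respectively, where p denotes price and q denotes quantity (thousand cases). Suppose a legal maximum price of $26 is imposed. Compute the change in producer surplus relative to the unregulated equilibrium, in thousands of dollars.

-451.5

Rearranging demand gives qd = 220 - 4p. In a free market, 220 - 4p = p - 15 gives the equilibrium p* = 47, q* = 32.
The ceiling of 26 is below the equilibrium price 47, so it binds.
At p = 26: qd = 220 - 4·26 = 116 and qs = 26 - 15 = 11.
Producer surplus without the control is ½ · (47 - 15) · 32 = 512.
With the ceiling, producers sell 11 units at 26, so PS = ½ · (26 - 15) · 11 = 60.5.
Change in producer surplus = 60.5 - 512 = -451.5.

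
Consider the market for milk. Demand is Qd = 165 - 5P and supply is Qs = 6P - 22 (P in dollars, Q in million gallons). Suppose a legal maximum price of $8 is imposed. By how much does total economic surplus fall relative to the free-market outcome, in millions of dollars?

Equilibrium: 165 - 5P = 6P - 22, so 187 = 11P and P* = 17, Q* = 80.
The ceiling of 8 is below the equilibrium price 17, so it binds.
At P = 8: Qd = 165 - 5·8 = 125 and Qs = 6·8 - 22 = 26.
Quantity traded falls to 26. At Q = 26 the demand price is (165 - 26)/5 = 27.8 and the supply price is (22 + 26)/6 = 8.
Deadweight loss = ½ · (27.8 - 8) · (80 - 26) = ½ · 19.8 · 54 = 534.6.

534.6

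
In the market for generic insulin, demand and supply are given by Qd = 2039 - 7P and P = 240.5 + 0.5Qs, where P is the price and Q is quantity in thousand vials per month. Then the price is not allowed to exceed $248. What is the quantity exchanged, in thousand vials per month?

Rearranging supply gives Qs = 2P - 481. Setting quantity demanded equal to quantity supplied, 2039 - 7P = 2P - 481, gives P* = 280 and Q* = 79.
Since 248 < 280, the ceiling is binding.
At P = 248: Qd = 2039 - 7·248 = 303 and Qs = 2·248 - 481 = 15.
The quantity actually transacted is the short side, supply: 15.

15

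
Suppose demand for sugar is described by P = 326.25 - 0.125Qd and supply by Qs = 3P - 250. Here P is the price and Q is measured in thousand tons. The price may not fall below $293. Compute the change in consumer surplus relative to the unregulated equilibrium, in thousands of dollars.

-13134

Rearranging demand gives Qd = 2610 - 8P. In a free market, 2610 - 8P = 3P - 250 gives the equilibrium P* = 260, Q* = 530.
Since 293 > 260, the floor is binding.
At P = 293: Qd = 2610 - 8·293 = 266 and Qs = 3·293 - 250 = 629.
Consumer surplus without the control is ½ · (326.25 - 260) · 530 = 17556.25.
With the floor, consumers buy 266 units at 293, so CS = ½ · (326.25 - 293) · 266 = 4422.25.
Change in consumer surplus = 4422.25 - 17556.25 = -13134.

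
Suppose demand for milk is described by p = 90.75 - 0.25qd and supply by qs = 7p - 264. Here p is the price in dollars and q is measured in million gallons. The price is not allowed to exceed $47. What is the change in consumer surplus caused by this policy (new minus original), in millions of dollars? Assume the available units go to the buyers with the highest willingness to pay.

Rearranging demand gives qd = 363 - 4p. Without the control the market clears where 363 - 4p = 7p - 264, i.e. p* = 57 and q* = 135.
The ceiling of 47 is below the equilibrium price 57, so it binds.
At p = 47: qd = 363 - 4·47 = 175 and qs = 7·47 - 264 = 65.
Consumer surplus without the control is ½ · (90.75 - 57) · 135 = 2278.125.
With the ceiling, 65 units are sold at 47 (assume they go to the highest-value buyers). The demand price at q = 65 is 74.5, so CS = ½ · [(90.75 - 47) + (74.5 - 47)] · 65 = 2315.625.
Change in consumer surplus = 2315.625 - 2278.125 = 37.5.

37.5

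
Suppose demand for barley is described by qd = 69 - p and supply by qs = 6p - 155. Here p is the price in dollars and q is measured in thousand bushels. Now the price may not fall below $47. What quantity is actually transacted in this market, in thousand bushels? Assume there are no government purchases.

22

In a free market, 69 - p = 6p - 155 gives the equilibrium p* = 32, q* = 37.
The floor of 47 is above the equilibrium price 32, so it binds.
At p = 47: qd = 69 - 47 = 22 and qs = 6·47 - 155 = 127.
The quantity actually transacted is the short side, demand: 22.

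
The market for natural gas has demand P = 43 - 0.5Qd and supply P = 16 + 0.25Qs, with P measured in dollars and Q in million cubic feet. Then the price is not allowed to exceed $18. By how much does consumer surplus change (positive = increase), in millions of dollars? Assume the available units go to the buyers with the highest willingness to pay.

-140

Rearranging demand gives Qd = 86 - 2P; rearranging supply gives Qs = 4P - 64. Setting quantity demanded equal to quantity supplied, 86 - 2P = 4P - 64, gives P* = 25 and Q* = 36.
Because the ceiling (18) lies below the market-clearing price, it is binding.
At P = 18: Qd = 86 - 2·18 = 50 and Qs = 4·18 - 64 = 8.
Consumer surplus without the control is ½ · (43 - 25) · 36 = 324.
With the ceiling, 8 units are sold at 18 (assume they go to the highest-value buyers). The demand price at Q = 8 is 39, so CS = ½ · [(43 - 18) + (39 - 18)] · 8 = 184.
Change in consumer surplus = 184 - 324 = -140.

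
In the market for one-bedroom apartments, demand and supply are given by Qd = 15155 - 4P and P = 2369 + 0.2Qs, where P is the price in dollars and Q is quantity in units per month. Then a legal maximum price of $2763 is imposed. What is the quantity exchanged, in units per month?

Rearranging supply gives Qs = 5P - 11845. Without the control the market clears where 15155 - 4P = 5P - 11845, i.e. P* = 3000 and Q* = 3155.
Because the ceiling (2763) lies below the market-clearing price, it is binding.
At P = 2763: Qd = 15155 - 4·2763 = 4103 and Qs = 5·2763 - 11845 = 1970.
The quantity actually transacted is the short side, supply: 1970.

1970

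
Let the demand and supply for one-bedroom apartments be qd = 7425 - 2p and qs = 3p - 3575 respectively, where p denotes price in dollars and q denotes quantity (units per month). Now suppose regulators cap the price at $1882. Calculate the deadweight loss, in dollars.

Equilibrium: 7425 - 2p = 3p - 3575, so 11000 = 5p and p* = 2200, q* = 3025.
Since 1882 < 2200, the ceiling is binding.
At p = 1882: qd = 7425 - 2·1882 = 3661 and qs = 3·1882 - 3575 = 2071.
Quantity traded falls to 2071. At q = 2071 the demand price is (7425 - 2071)/2 = 2677 and the supply price is (3575 + 2071)/3 = 1882.
Deadweight loss = ½ · (2677 - 1882) · (3025 - 2071) = ½ · 795 · 954 = 379215.

379215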